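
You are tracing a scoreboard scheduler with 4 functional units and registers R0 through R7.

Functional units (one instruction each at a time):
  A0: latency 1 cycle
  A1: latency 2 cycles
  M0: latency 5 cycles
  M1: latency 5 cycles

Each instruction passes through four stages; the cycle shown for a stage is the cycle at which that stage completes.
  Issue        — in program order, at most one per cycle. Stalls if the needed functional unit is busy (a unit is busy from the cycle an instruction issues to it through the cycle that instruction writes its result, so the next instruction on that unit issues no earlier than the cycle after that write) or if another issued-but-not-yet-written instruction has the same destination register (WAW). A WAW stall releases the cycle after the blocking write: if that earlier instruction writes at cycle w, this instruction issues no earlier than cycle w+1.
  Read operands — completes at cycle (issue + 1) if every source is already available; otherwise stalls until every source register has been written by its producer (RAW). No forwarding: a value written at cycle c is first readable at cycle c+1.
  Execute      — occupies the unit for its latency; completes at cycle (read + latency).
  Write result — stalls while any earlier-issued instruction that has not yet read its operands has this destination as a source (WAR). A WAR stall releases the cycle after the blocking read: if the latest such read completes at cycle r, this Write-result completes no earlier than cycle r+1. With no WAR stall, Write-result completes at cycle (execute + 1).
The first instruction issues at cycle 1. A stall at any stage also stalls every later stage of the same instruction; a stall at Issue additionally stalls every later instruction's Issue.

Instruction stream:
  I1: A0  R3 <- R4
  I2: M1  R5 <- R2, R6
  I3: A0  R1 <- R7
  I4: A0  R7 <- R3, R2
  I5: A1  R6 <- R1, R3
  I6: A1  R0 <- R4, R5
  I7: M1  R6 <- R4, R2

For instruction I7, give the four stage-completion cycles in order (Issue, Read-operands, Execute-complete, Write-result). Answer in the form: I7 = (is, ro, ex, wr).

I7 = (16, 17, 22, 23)

I1 -> (1, 2, 3, 4)
I2 -> (2, 3, 8, 9)
I3 -> (5, 6, 7, 8)  // struct: A0 busy until I1 writes@4
I4 -> (9, 10, 11, 12)  // struct: A0 busy until I3 writes@8
I5 -> (10, 11, 13, 14)
I6 -> (15, 16, 18, 19)  // struct: A1 busy until I5 writes@14
I7 -> (16, 17, 22, 23)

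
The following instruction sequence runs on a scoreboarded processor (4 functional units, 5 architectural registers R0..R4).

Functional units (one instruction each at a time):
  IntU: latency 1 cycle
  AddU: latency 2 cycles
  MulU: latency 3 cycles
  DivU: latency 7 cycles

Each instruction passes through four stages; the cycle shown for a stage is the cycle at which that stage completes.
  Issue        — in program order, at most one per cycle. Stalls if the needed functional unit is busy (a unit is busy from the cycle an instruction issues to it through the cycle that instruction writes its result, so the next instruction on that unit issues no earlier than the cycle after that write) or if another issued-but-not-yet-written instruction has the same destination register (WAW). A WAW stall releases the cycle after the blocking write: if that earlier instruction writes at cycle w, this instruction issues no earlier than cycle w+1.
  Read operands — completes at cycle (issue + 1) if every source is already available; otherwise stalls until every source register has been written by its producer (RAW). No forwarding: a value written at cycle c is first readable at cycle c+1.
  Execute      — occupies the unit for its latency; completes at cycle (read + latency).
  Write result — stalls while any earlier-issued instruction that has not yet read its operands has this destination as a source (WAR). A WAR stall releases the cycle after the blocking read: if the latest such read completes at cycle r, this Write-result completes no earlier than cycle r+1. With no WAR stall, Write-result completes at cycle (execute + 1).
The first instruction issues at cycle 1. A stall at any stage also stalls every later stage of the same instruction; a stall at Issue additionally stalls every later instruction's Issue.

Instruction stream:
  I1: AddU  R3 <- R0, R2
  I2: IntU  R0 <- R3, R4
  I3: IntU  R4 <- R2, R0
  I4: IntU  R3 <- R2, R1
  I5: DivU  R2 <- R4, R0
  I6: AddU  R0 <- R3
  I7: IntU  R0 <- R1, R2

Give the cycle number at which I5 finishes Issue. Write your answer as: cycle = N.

cycle = 14

I1: IS=1 RO=2 EX=4 WR=5
I2: IS=2 RO=6 EX=7 WR=8  [RAW R3: wait I1 write@5]
I3: IS=9 RO=10 EX=11 WR=12  [struct: IntU busy until I2 writes@8]
I4: IS=13 RO=14 EX=15 WR=16  [struct: IntU busy until I3 writes@12]
I5: IS=14 RO=15 EX=22 WR=23
I6: IS=15 RO=17 EX=19 WR=20  [RAW R3: wait I4 write@16]
I7: IS=21 RO=24 EX=25 WR=26  [WAW R0: wait I6 write@20; RAW R2: wait I5 write@23]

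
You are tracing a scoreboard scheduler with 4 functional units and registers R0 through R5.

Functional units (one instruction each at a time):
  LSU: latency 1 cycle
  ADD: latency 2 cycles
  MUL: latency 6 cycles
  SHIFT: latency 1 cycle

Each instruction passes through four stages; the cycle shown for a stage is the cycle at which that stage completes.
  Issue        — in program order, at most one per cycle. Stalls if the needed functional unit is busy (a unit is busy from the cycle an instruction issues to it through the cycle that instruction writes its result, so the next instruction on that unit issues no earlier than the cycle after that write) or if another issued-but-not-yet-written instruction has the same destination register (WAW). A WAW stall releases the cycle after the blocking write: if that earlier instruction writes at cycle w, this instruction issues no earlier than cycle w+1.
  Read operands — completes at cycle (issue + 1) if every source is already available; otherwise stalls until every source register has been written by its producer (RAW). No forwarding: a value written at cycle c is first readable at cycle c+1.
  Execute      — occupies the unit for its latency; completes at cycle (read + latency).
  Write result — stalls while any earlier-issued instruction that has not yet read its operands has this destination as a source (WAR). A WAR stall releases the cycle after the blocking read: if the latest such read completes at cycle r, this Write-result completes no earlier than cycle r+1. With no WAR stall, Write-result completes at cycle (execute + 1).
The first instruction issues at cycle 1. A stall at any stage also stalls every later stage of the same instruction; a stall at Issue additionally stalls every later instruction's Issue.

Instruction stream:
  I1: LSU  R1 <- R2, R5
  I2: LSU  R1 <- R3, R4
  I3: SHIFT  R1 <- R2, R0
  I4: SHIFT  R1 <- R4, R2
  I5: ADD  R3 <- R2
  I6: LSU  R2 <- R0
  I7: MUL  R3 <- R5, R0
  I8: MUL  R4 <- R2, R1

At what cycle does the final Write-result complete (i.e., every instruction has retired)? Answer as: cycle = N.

[1] I1 issues→LSU
[2] I1 reads
[3] I1 exec-done
[4] I1 writes R1
[5] I2 issues→LSU
[6] I2 reads
[7] I2 exec-done
[8] I2 writes R1
[9] I3 issues→SHIFT
[10] I3 reads
[11] I3 exec-done
[12] I3 writes R1
[13] I4 issues→SHIFT
[14] I4 reads · I5 issues→ADD
[15] I4 exec-done · I5 reads · I6 issues→LSU
[16] I4 writes R1 · I6 reads
[17] I5 exec-done · I6 exec-done
[18] I5 writes R3 · I6 writes R2
[19] I7 issues→MUL
[20] I7 reads
[26] I7 exec-done
[27] I7 writes R3
[28] I8 issues→MUL
[29] I8 reads
[35] I8 exec-done
[36] I8 writes R4

cycle = 36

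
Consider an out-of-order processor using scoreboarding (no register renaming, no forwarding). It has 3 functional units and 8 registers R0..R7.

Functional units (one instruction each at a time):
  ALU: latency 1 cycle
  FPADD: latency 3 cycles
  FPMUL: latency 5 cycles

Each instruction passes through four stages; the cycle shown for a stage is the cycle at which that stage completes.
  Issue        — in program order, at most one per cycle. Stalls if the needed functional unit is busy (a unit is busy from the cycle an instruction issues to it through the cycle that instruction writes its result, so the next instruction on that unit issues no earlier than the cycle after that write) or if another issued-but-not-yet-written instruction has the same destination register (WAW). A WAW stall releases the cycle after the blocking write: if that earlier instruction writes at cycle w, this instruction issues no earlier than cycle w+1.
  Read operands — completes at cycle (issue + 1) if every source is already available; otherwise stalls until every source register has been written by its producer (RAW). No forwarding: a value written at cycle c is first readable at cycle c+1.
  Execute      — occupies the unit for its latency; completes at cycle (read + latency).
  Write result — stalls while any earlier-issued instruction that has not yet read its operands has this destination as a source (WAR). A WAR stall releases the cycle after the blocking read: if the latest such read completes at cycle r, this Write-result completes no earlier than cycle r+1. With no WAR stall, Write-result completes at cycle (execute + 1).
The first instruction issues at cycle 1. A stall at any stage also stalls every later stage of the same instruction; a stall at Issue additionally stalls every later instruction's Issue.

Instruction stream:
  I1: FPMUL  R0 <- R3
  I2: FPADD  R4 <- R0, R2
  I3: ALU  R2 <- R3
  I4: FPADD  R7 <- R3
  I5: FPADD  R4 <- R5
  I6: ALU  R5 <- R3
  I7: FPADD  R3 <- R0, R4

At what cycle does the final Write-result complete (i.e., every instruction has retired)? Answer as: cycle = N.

cycle = 31

c1: issue I1 (FPMUL)
c2: I1 read-ops · issue I2 (FPADD)
c3: issue I3 (ALU)
c4: I3 read-ops
c5: I3 finished on ALU
c7: I1 finished on FPMUL
c8: I1→R0
c9: I2 read-ops
c10: I3→R2
c12: I2 finished on FPADD
c13: I2→R4
c14: issue I4 (FPADD)
c15: I4 read-ops
c18: I4 finished on FPADD
c19: I4→R7
c20: issue I5 (FPADD)
c21: I5 read-ops · issue I6 (ALU)
c22: I6 read-ops
c23: I6 finished on ALU
c24: I5 finished on FPADD · I6→R5
c25: I5→R4
c26: issue I7 (FPADD)
c27: I7 read-ops
c30: I7 finished on FPADD
c31: I7→R3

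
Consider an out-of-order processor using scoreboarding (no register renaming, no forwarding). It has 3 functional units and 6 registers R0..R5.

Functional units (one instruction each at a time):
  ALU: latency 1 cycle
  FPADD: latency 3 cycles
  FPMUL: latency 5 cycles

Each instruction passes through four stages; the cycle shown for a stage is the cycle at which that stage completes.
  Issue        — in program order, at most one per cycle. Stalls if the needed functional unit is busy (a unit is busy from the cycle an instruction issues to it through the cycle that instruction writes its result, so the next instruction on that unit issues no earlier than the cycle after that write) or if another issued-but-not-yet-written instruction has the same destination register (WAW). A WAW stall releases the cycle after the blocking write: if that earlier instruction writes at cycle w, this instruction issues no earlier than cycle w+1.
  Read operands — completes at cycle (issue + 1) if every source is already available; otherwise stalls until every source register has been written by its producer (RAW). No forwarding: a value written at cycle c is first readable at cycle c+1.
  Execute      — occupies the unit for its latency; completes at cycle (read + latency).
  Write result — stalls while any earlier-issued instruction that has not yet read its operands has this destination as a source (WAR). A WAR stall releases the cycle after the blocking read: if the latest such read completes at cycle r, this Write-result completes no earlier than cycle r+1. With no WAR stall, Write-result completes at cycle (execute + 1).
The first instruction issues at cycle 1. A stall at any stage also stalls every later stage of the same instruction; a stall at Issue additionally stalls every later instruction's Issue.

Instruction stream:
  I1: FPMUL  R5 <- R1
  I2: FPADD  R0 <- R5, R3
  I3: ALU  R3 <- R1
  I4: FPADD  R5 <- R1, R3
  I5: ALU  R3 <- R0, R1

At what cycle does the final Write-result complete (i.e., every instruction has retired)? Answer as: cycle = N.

[I1] 1/2/7/8
[I2] 2/9/12/13  (RAW R5: wait I1 write@8)
[I3] 3/4/5/10  (WAR R3: wait I2 read@9)
[I4] 14/15/18/19  (struct: FPADD busy until I2 writes@13)
[I5] 15/16/17/18

cycle = 19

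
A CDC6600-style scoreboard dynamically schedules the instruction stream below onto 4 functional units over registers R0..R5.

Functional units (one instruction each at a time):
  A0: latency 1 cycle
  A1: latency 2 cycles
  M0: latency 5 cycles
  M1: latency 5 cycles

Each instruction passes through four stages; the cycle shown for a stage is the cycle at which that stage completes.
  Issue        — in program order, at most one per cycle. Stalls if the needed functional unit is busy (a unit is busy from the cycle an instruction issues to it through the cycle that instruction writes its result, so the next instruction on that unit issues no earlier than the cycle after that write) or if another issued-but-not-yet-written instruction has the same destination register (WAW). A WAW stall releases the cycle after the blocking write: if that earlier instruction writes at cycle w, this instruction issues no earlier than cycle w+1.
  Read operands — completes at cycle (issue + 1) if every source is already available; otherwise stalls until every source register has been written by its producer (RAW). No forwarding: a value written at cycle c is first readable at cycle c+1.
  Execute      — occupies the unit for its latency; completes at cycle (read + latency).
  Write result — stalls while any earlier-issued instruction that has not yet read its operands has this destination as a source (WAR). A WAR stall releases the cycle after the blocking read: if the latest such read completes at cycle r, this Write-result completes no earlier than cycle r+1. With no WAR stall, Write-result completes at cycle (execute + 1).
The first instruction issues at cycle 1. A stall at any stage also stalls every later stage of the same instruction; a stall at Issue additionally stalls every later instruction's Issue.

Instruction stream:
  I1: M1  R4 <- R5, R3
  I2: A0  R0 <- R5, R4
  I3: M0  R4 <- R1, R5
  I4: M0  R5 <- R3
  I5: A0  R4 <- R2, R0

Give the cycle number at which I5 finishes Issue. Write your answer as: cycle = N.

cycle = 18

cycle 1: I1→M1
cycle 2: I1 RO; I2→A0
cycle 7: I1 EX
cycle 8: I1 WR R4
cycle 9: I2 RO; I3→M0
cycle 10: I2 EX; I3 RO
cycle 11: I2 WR R0
cycle 15: I3 EX
cycle 16: I3 WR R4
cycle 17: I4→M0
cycle 18: I4 RO; I5→A0
cycle 19: I5 RO
cycle 20: I5 EX
cycle 21: I5 WR R4
cycle 23: I4 EX
cycle 24: I4 WR R5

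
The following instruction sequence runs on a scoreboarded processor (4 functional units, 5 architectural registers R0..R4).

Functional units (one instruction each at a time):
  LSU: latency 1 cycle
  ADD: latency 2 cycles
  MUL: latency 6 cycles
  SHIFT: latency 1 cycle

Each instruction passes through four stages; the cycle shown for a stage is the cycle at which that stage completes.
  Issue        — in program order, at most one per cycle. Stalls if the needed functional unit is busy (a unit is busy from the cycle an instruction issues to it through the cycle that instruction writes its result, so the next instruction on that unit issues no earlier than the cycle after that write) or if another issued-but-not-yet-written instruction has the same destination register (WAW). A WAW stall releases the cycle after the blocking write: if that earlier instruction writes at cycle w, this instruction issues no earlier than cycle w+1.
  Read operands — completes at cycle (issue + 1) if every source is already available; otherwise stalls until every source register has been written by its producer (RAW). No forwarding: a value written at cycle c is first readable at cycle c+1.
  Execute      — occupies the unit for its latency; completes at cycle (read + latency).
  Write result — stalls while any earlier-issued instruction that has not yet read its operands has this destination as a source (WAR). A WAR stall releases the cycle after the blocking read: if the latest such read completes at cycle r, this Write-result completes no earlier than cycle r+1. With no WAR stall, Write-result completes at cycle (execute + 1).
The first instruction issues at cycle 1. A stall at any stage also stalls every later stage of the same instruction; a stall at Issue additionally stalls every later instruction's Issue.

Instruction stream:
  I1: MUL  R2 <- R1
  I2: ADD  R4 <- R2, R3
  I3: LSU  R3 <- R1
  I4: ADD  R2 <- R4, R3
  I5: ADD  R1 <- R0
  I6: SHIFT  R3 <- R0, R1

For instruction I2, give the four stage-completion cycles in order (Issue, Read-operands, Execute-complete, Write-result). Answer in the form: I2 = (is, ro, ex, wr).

  I1 | 1 | 2 | 8 | 9
  I2 | 2 | 10 | 12 | 13   RAW R2: wait I1 write@9
  I3 | 3 | 4 | 5 | 11   WAR R3: wait I2 read@10
  I4 | 14 | 15 | 17 | 18   struct: ADD busy until I2 writes@13
  I5 | 19 | 20 | 22 | 23   struct: ADD busy until I4 writes@18
  I6 | 20 | 24 | 25 | 26   RAW R1: wait I5 write@23

I2 = (2, 10, 12, 13)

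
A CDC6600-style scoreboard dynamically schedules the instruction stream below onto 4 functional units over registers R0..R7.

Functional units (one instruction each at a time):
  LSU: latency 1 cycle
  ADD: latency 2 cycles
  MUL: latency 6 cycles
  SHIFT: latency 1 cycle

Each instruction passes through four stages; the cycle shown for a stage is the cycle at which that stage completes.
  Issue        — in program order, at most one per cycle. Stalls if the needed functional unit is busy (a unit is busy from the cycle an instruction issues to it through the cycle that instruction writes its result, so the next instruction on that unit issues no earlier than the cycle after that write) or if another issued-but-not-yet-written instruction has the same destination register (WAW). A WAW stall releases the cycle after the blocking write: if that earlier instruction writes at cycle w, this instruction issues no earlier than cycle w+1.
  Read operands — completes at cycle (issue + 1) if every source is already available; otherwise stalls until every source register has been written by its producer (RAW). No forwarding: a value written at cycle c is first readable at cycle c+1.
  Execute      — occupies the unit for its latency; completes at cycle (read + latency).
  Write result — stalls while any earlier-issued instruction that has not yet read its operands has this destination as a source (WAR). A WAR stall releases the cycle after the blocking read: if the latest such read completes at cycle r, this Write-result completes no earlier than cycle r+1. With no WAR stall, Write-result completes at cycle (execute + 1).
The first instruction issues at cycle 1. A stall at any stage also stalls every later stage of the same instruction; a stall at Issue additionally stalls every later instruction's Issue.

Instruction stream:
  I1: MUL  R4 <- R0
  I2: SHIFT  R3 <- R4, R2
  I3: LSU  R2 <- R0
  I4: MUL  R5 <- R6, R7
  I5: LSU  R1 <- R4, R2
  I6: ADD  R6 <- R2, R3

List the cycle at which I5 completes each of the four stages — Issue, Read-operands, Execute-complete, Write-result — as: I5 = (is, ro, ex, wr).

I5 = (12, 13, 14, 15)

I1: IS=1 RO=2 EX=8 WR=9
I2: IS=2 RO=10 EX=11 WR=12  [RAW R4: wait I1 write@9]
I3: IS=3 RO=4 EX=5 WR=11  [WAR R2: wait I2 read@10]
I4: IS=10 RO=11 EX=17 WR=18  [struct: MUL busy until I1 writes@9]
I5: IS=12 RO=13 EX=14 WR=15  [struct: LSU busy until I3 writes@11]
I6: IS=13 RO=14 EX=16 WR=17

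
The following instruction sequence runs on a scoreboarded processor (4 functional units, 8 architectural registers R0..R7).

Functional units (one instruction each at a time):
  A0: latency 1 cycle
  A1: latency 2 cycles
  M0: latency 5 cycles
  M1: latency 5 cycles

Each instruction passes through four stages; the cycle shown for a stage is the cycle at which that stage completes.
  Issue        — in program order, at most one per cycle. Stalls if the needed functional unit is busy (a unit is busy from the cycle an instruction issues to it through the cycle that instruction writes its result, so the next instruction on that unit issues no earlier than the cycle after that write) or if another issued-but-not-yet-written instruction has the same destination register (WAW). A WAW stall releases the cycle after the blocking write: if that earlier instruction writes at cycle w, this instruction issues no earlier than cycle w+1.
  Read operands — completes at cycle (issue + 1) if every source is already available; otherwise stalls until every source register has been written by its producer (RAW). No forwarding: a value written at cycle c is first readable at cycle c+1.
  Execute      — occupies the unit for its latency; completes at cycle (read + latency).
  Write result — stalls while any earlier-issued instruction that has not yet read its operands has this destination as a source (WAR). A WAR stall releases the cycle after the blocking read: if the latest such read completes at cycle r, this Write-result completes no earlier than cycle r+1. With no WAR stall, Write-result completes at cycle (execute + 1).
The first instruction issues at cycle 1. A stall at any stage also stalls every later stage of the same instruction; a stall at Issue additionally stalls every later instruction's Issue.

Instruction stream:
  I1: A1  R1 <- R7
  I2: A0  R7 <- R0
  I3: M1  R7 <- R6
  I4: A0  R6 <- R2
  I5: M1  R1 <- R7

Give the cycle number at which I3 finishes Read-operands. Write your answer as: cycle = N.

I1: IS=1 RO=2 EX=4 WR=5
I2: IS=2 RO=3 EX=4 WR=5
I3: IS=6 RO=7 EX=12 WR=13  [WAW R7: wait I2 write@5]
I4: IS=7 RO=8 EX=9 WR=10
I5: IS=14 RO=15 EX=20 WR=21  [struct: M1 busy until I3 writes@13]

cycle = 7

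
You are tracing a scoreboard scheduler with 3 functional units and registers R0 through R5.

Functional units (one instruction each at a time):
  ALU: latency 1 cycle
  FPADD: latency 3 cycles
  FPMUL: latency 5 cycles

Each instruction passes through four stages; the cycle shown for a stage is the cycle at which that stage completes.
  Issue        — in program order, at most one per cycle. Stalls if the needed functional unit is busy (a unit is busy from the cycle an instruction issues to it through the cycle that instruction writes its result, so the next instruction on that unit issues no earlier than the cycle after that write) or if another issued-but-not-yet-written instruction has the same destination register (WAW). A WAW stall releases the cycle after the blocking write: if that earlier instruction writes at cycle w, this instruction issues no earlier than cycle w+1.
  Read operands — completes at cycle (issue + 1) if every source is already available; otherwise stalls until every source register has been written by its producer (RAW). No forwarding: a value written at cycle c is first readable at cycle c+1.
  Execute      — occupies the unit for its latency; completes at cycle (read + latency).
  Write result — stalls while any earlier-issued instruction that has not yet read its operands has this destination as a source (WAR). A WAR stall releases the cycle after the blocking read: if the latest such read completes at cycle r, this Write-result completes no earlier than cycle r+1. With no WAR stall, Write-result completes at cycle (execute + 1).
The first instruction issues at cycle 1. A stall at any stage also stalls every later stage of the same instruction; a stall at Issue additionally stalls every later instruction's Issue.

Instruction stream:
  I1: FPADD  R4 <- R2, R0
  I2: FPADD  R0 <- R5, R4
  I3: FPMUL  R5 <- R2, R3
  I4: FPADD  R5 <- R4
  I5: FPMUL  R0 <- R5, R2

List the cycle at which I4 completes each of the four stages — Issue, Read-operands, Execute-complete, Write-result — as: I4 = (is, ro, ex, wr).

I4 = (16, 17, 20, 21)

cycle 1: I1→FPADD
cycle 2: I1 RO
cycle 5: I1 EX
cycle 6: I1 WR R4
cycle 7: I2→FPADD
cycle 8: I2 RO; I3→FPMUL
cycle 9: I3 RO
cycle 11: I2 EX
cycle 12: I2 WR R0
cycle 14: I3 EX
cycle 15: I3 WR R5
cycle 16: I4→FPADD
cycle 17: I4 RO; I5→FPMUL
cycle 20: I4 EX
cycle 21: I4 WR R5
cycle 22: I5 RO
cycle 27: I5 EX
cycle 28: I5 WR R0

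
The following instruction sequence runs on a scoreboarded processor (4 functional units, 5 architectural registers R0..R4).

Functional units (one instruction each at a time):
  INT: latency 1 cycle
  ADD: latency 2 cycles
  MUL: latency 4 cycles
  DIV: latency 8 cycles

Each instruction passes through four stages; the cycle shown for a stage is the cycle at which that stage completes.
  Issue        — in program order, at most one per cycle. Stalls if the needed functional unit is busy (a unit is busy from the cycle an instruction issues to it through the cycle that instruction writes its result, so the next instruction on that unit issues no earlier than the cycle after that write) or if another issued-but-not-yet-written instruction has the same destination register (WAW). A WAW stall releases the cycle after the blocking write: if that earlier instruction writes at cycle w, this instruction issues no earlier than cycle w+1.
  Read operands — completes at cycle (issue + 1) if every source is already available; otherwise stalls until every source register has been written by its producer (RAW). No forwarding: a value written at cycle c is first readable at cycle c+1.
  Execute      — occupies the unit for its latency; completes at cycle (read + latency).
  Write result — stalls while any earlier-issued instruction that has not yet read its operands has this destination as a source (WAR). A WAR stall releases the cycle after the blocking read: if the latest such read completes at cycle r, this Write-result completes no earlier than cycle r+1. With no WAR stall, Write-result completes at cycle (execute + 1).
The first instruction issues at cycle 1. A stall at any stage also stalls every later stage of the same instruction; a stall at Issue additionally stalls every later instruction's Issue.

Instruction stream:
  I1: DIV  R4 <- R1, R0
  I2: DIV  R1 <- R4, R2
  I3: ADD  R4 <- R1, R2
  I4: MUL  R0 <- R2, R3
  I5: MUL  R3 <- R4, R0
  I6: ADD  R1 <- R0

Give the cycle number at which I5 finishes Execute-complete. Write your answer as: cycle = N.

c1: I1→DIV
c2: I1 RO
c10: I1 EX
c11: I1 WR R4
c12: I2→DIV
c13: I2 RO, I3→ADD
c14: I4→MUL
c15: I4 RO
c19: I4 EX
c20: I4 WR R0
c21: I2 EX, I5→MUL
c22: I2 WR R1
c23: I3 RO
c25: I3 EX
c26: I3 WR R4
c27: I5 RO, I6→ADD
c28: I6 RO
c30: I6 EX
c31: I5 EX, I6 WR R1
c32: I5 WR R3

cycle = 31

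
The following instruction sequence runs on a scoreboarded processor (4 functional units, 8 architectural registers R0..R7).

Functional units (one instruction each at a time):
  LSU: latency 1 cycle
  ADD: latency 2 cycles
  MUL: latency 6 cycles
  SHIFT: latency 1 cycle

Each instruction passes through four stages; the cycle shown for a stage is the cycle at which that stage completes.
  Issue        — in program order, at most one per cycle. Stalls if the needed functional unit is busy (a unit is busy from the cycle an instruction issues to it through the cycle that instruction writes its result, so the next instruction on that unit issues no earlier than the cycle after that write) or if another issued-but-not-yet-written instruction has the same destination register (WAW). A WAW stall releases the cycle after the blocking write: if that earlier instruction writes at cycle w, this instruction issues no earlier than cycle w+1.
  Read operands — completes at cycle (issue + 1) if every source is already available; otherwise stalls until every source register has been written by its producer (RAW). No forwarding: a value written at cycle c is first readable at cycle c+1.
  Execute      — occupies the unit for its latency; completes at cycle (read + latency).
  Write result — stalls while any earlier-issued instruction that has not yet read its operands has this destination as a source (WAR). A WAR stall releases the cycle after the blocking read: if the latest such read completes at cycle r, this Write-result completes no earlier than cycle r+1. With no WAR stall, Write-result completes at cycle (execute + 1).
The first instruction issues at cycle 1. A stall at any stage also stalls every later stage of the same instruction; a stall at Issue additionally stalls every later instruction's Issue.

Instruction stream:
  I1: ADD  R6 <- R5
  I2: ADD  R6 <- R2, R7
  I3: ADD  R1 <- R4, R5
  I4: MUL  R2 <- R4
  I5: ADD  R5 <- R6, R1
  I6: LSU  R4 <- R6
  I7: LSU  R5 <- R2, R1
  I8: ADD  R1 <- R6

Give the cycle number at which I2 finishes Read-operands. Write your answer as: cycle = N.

[I1] 1/2/4/5
[I2] 6/7/9/10  (struct: ADD busy until I1 writes@5)
[I3] 11/12/14/15  (struct: ADD busy until I2 writes@10)
[I4] 12/13/19/20
[I5] 16/17/19/20  (struct: ADD busy until I3 writes@15)
[I6] 17/18/19/20
[I7] 21/22/23/24  (struct: LSU busy until I6 writes@20)
[I8] 22/23/25/26

cycle = 7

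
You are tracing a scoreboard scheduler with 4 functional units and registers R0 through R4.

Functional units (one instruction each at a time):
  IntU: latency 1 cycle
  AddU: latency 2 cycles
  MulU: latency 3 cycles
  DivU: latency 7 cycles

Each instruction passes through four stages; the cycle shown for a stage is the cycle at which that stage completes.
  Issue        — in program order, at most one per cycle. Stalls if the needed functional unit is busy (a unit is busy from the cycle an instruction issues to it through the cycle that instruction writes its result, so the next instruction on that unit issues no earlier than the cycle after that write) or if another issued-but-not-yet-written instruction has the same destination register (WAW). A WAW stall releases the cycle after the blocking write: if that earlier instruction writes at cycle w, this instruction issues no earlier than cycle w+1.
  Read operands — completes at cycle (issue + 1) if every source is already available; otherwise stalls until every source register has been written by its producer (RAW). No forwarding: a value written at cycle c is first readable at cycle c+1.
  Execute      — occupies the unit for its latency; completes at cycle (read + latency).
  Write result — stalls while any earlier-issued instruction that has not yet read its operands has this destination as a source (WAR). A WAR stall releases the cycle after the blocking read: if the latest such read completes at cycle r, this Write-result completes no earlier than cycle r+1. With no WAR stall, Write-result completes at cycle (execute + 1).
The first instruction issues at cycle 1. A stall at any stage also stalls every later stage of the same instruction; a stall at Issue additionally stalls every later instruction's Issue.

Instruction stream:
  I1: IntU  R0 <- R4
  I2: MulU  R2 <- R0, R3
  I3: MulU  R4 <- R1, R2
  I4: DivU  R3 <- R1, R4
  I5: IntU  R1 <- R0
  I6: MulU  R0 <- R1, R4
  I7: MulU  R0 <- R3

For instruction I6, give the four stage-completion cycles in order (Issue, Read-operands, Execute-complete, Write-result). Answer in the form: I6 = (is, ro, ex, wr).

[I1] 1/2/3/4
[I2] 2/5/8/9  (RAW R0: wait I1 write@4)
[I3] 10/11/14/15  (struct: MulU busy until I2 writes@9)
[I4] 11/16/23/24  (RAW R4: wait I3 write@15)
[I5] 12/13/14/17  (WAR R1: wait I4 read@16)
[I6] 16/18/21/22  (struct: MulU busy until I3 writes@15; RAW R1: wait I5 write@17)
[I7] 23/25/28/29  (struct: MulU busy until I6 writes@22; RAW R3: wait I4 write@24)

I6 = (16, 18, 21, 22)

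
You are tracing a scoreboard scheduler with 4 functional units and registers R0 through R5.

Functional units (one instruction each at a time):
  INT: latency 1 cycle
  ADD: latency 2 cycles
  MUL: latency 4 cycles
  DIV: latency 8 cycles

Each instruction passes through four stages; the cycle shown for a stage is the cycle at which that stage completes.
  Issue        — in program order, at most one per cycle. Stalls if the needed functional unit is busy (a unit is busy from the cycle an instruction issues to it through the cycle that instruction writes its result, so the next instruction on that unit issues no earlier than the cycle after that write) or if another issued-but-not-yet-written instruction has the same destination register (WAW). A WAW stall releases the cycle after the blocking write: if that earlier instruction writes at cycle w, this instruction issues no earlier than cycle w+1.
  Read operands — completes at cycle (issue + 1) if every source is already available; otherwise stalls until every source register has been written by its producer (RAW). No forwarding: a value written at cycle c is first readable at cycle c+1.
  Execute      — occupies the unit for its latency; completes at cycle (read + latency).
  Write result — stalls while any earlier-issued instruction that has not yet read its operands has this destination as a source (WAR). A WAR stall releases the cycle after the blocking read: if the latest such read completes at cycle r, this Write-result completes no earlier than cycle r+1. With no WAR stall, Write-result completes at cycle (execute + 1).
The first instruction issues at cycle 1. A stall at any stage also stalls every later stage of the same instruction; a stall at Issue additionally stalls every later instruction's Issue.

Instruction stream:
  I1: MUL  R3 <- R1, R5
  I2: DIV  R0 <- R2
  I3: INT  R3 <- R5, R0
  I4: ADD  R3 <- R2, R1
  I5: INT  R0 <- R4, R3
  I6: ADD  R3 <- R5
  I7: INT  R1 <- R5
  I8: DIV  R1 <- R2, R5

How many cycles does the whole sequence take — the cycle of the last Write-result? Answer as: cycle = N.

t=1  I1→MUL
t=2  I1 RO; I2→DIV
t=3  I2 RO
t=6  I1 EX
t=7  I1 WR R3
t=8  I3→INT
t=11  I2 EX
t=12  I2 WR R0
t=13  I3 RO
t=14  I3 EX
t=15  I3 WR R3
t=16  I4→ADD
t=17  I4 RO; I5→INT
t=19  I4 EX
t=20  I4 WR R3
t=21  I5 RO; I6→ADD
t=22  I5 EX; I6 RO
t=23  I5 WR R0
t=24  I6 EX; I7→INT
t=25  I6 WR R3; I7 RO
t=26  I7 EX
t=27  I7 WR R1
t=28  I8→DIV
t=29  I8 RO
t=37  I8 EX
t=38  I8 WR R1

cycle = 38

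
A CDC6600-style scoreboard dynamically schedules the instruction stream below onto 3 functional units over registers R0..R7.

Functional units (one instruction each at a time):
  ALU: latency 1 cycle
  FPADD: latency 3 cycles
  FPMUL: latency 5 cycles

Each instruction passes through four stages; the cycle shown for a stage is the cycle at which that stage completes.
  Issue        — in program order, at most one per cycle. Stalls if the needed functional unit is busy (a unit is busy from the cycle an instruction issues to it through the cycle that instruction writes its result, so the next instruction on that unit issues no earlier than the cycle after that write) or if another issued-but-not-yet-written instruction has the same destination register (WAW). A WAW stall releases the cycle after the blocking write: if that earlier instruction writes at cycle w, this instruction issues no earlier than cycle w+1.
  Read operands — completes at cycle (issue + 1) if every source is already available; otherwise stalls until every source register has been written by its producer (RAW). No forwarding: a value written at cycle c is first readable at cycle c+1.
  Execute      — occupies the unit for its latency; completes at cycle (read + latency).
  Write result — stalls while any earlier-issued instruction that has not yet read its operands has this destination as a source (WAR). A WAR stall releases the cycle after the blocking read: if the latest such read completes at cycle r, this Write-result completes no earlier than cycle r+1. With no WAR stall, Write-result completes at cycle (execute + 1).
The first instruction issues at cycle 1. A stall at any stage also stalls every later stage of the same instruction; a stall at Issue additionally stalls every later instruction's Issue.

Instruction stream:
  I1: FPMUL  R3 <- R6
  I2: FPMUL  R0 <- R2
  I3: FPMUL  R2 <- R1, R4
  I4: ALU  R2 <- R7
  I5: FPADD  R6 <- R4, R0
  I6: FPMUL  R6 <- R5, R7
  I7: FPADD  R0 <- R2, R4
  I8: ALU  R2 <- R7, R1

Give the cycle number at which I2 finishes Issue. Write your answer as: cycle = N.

cycle = 9

1) issue 1, read 2, done 7, write 8
2) issue 9, read 10, done 15, write 16  <struct: FPMUL busy until I1 writes@8>
3) issue 17, read 18, done 23, write 24  <struct: FPMUL busy until I2 writes@16>
4) issue 25, read 26, done 27, write 28  <WAW R2: wait I3 write@24>
5) issue 26, read 27, done 30, write 31
6) issue 32, read 33, done 38, write 39  <WAW R6: wait I5 write@31>
7) issue 33, read 34, done 37, write 38
8) issue 34, read 35, done 36, write 37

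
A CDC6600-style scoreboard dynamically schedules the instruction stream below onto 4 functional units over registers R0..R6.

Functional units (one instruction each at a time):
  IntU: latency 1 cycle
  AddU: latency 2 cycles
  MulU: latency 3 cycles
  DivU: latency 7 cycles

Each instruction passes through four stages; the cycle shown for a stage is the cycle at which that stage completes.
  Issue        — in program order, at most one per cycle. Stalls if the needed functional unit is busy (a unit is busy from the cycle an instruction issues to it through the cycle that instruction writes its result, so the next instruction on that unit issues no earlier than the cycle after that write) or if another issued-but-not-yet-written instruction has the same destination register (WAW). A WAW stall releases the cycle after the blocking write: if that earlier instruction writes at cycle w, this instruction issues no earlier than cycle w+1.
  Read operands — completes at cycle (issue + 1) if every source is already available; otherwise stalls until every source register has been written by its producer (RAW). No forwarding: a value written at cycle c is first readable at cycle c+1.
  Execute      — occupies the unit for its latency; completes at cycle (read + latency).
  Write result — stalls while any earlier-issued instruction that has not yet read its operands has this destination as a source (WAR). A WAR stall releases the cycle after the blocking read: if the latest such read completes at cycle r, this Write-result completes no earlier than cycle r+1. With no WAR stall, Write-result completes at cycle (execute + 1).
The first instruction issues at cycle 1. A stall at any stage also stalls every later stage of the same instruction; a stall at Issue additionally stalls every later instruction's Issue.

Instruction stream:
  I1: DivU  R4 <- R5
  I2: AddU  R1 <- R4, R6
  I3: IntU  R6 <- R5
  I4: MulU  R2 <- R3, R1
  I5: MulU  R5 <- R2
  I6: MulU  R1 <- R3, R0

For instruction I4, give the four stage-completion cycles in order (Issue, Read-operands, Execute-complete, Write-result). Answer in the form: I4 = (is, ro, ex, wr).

1) issue 1, read 2, done 9, write 10
2) issue 2, read 11, done 13, write 14  <RAW R4: wait I1 write@10>
3) issue 3, read 4, done 5, write 12  <WAR R6: wait I2 read@11>
4) issue 4, read 15, done 18, write 19  <RAW R1: wait I2 write@14>
5) issue 20, read 21, done 24, write 25  <struct: MulU busy until I4 writes@19>
6) issue 26, read 27, done 30, write 31  <struct: MulU busy until I5 writes@25>

I4 = (4, 15, 18, 19)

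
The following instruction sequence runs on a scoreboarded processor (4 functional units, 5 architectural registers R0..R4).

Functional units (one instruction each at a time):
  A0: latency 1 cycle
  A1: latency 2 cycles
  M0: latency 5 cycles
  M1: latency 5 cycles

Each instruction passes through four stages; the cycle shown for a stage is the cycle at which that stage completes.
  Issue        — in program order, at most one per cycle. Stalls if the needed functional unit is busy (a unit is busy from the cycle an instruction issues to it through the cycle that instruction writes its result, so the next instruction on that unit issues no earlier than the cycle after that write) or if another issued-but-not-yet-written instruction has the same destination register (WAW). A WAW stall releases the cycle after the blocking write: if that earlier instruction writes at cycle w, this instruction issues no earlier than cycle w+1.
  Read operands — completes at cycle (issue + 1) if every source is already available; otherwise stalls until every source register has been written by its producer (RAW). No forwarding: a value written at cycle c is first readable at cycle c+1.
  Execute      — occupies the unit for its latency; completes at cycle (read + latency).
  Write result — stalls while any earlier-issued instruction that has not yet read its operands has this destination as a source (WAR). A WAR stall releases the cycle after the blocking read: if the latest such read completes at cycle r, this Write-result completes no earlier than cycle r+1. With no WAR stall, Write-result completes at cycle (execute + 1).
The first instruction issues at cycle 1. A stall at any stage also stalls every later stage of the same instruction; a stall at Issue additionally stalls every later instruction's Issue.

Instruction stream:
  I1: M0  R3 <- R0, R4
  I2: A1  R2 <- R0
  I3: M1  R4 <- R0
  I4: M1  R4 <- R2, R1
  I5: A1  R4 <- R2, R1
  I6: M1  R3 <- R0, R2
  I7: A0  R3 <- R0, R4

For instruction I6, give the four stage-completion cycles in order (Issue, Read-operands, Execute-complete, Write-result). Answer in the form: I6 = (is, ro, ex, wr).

I1 -> (1, 2, 7, 8)
I2 -> (2, 3, 5, 6)
I3 -> (3, 4, 9, 10)
I4 -> (11, 12, 17, 18)  // struct: M1 busy until I3 writes@10
I5 -> (19, 20, 22, 23)  // WAW R4: wait I4 write@18
I6 -> (20, 21, 26, 27)
I7 -> (28, 29, 30, 31)  // WAW R3: wait I6 write@27

I6 = (20, 21, 26, 27)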